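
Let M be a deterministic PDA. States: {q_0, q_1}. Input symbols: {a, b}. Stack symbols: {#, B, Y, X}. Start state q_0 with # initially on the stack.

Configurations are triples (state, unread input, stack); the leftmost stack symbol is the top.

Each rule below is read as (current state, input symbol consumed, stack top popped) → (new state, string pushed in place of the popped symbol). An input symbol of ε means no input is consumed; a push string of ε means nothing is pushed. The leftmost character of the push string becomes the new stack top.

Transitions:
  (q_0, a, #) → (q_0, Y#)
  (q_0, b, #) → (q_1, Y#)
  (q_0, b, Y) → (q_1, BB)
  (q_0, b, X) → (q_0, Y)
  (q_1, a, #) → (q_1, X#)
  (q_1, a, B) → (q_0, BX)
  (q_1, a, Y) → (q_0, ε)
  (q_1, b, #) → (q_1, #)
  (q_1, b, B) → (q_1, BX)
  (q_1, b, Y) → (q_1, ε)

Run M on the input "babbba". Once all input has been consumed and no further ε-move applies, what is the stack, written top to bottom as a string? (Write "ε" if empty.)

X#

(q_0, babbba, #)
  read b, top #: go to q_1, push Y# → (q_1, abbba, Y#)
  read a, top Y: go to q_0, push ε → (q_0, bbba, #)
  read b, top #: go to q_1, push Y# → (q_1, bba, Y#)
  read b, top Y: go to q_1, push ε → (q_1, ba, #)
  read b, top #: go to q_1, push # → (q_1, a, #)
  read a, top #: go to q_1, push X# → (q_1, ε, X#)
All input consumed in state q_1 with stack X#.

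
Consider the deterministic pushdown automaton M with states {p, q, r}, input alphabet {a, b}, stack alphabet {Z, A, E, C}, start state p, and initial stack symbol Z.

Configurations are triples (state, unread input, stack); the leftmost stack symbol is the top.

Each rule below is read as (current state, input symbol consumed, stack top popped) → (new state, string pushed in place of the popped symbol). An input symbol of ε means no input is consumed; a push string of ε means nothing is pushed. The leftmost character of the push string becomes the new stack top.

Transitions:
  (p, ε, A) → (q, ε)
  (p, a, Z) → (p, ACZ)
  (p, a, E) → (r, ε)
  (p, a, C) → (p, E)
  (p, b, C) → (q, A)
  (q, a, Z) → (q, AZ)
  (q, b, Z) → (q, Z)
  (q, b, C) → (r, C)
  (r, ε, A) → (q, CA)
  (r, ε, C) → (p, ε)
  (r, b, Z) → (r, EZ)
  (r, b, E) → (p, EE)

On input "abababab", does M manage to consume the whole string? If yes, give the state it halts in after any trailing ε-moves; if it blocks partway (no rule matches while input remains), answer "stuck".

(p, abababab, Z)
  read a, top Z: go to p, push ACZ → (p, bababab, ACZ)
  ε-move, top A: go to q, push ε → (q, bababab, CZ)
  read b, top C: go to r, push C → (r, ababab, CZ)
  ε-move, top C: go to p, push ε → (p, ababab, Z)
  read a, top Z: go to p, push ACZ → (p, babab, ACZ)
  ε-move, top A: go to q, push ε → (q, babab, CZ)
  read b, top C: go to r, push C → (r, abab, CZ)
  ε-move, top C: go to p, push ε → (p, abab, Z)
  read a, top Z: go to p, push ACZ → (p, bab, ACZ)
  ε-move, top A: go to q, push ε → (q, bab, CZ)
  read b, top C: go to r, push C → (r, ab, CZ)
  ε-move, top C: go to p, push ε → (p, ab, Z)
  read a, top Z: go to p, push ACZ → (p, b, ACZ)
  ε-move, top A: go to q, push ε → (q, b, CZ)
  read b, top C: go to r, push C → (r, ε, CZ)
  ε-move, top C: go to p, push ε → (p, ε, Z)
All input consumed; M is in state p.

p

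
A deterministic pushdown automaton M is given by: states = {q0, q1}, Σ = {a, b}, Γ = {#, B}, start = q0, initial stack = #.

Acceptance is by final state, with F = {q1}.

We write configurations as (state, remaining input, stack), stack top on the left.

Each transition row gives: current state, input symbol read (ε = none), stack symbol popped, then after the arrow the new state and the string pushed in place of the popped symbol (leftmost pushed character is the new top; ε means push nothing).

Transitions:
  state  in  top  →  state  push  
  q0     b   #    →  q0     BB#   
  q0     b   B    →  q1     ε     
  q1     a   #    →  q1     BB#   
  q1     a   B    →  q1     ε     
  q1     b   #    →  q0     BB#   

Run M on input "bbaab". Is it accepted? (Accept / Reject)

(q0, bbaab, #)
  read b, top #: go to q0, push BB# → (q0, baab, BB#)
  read b, top B: go to q1, push ε → (q1, aab, B#)
  read a, top B: go to q1, push ε → (q1, ab, #)
  read a, top #: go to q1, push BB# → (q1, b, BB#)
No transition applies at (q1, b, BB#); input not fully consumed.

Reject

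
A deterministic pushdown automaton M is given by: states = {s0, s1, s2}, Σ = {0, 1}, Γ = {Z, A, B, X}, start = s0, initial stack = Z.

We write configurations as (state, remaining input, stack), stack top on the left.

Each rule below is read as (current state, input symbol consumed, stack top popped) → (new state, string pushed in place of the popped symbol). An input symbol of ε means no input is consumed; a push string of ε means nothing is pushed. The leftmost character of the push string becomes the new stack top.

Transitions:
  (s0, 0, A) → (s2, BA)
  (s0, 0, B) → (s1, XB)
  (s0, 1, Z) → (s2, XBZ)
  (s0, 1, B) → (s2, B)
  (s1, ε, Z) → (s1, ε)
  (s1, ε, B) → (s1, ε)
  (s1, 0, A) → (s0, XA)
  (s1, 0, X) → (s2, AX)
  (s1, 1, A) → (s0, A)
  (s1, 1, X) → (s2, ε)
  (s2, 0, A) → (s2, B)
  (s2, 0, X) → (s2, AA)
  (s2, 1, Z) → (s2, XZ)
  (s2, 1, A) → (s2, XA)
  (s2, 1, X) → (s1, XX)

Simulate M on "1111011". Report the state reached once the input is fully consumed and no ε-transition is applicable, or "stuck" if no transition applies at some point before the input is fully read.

(s0, 1111011, Z)
  read 1, top Z: go to s2, push XBZ → (s2, 111011, XBZ)
  read 1, top X: go to s1, push XX → (s1, 11011, XXBZ)
  read 1, top X: go to s2, push ε → (s2, 1011, XBZ)
  read 1, top X: go to s1, push XX → (s1, 011, XXBZ)
  read 0, top X: go to s2, push AX → (s2, 11, AXXBZ)
  read 1, top A: go to s2, push XA → (s2, 1, XAXXBZ)
  read 1, top X: go to s1, push XX → (s1, ε, XXAXXBZ)
All input consumed; M is in state s1.

s1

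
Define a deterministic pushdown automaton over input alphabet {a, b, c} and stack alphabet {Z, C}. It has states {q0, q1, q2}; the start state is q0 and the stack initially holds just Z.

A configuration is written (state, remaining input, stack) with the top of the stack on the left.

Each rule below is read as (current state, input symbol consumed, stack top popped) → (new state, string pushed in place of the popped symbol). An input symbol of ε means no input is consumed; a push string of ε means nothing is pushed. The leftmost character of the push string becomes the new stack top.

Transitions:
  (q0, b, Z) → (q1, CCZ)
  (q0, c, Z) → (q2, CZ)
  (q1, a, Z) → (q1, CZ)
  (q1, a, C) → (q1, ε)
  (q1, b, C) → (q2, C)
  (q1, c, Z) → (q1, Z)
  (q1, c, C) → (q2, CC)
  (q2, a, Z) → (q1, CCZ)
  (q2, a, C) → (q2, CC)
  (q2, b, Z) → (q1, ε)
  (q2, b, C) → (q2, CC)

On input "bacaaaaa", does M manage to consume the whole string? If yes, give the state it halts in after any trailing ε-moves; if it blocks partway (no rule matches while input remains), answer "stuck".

q2

(q0, bacaaaaa, Z)
  read b, top Z: go to q1, push CCZ → (q1, acaaaaa, CCZ)
  read a, top C: go to q1, push ε → (q1, caaaaa, CZ)
  read c, top C: go to q2, push CC → (q2, aaaaa, CCZ)
  read a, top C: go to q2, push CC → (q2, aaaa, CCCZ)
  read a, top C: go to q2, push CC → (q2, aaa, CCCCZ)
  read a, top C: go to q2, push CC → (q2, aa, CCCCCZ)
  read a, top C: go to q2, push CC → (q2, a, CCCCCCZ)
  read a, top C: go to q2, push CC → (q2, ε, CCCCCCCZ)
All input consumed; M is in state q2.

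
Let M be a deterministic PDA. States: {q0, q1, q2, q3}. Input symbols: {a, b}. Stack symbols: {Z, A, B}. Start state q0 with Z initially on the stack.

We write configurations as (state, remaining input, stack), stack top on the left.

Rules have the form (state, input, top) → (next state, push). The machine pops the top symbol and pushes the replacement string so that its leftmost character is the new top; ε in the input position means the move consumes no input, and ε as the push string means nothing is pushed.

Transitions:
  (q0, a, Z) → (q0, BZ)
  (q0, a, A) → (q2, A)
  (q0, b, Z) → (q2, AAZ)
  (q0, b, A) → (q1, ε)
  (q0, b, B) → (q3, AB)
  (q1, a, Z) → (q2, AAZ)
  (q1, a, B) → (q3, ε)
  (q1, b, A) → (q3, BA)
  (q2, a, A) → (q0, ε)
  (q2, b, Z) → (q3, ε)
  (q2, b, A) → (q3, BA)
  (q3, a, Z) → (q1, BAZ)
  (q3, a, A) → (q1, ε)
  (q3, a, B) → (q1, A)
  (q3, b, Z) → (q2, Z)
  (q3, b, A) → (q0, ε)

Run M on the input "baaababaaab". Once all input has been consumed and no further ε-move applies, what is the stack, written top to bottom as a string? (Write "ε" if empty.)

(q0, baaababaaab, Z)
  read b, top Z: go to q2, push AAZ → (q2, aaababaaab, AAZ)
  read a, top A: go to q0, push ε → (q0, aababaaab, AZ)
  read a, top A: go to q2, push A → (q2, ababaaab, AZ)
  read a, top A: go to q0, push ε → (q0, babaaab, Z)
  read b, top Z: go to q2, push AAZ → (q2, abaaab, AAZ)
  read a, top A: go to q0, push ε → (q0, baaab, AZ)
  read b, top A: go to q1, push ε → (q1, aaab, Z)
  read a, top Z: go to q2, push AAZ → (q2, aab, AAZ)
  read a, top A: go to q0, push ε → (q0, ab, AZ)
  read a, top A: go to q2, push A → (q2, b, AZ)
  read b, top A: go to q3, push BA → (q3, ε, BAZ)
All input consumed in state q3 with stack BAZ.

BAZ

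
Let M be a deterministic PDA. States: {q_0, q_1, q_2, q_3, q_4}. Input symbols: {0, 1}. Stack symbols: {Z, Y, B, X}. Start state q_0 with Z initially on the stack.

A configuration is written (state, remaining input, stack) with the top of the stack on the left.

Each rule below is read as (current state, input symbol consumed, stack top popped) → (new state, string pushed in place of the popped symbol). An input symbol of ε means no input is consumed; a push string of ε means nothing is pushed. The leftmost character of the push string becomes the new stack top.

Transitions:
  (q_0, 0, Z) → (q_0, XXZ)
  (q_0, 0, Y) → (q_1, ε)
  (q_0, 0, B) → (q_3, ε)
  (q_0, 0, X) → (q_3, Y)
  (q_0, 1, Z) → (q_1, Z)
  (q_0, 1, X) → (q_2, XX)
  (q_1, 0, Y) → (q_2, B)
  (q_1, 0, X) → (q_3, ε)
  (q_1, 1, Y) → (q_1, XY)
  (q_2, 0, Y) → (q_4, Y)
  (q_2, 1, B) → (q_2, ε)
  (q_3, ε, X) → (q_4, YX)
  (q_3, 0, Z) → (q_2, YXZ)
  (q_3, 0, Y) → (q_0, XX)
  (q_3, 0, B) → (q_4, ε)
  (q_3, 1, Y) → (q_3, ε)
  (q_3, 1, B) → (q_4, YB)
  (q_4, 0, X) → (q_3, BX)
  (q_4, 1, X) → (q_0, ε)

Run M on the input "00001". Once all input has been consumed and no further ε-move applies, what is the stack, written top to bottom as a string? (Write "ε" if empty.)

(q_0, 00001, Z)
  read 0, top Z: go to q_0, push XXZ → (q_0, 0001, XXZ)
  read 0, top X: go to q_3, push Y → (q_3, 001, YXZ)
  read 0, top Y: go to q_0, push XX → (q_0, 01, XXXZ)
  read 0, top X: go to q_3, push Y → (q_3, 1, YXXZ)
  read 1, top Y: go to q_3, push ε → (q_3, ε, XXZ)
  ε-move, top X: go to q_4, push YX → (q_4, ε, YXXZ)
All input consumed in state q_4 with stack YXXZ.

YXXZ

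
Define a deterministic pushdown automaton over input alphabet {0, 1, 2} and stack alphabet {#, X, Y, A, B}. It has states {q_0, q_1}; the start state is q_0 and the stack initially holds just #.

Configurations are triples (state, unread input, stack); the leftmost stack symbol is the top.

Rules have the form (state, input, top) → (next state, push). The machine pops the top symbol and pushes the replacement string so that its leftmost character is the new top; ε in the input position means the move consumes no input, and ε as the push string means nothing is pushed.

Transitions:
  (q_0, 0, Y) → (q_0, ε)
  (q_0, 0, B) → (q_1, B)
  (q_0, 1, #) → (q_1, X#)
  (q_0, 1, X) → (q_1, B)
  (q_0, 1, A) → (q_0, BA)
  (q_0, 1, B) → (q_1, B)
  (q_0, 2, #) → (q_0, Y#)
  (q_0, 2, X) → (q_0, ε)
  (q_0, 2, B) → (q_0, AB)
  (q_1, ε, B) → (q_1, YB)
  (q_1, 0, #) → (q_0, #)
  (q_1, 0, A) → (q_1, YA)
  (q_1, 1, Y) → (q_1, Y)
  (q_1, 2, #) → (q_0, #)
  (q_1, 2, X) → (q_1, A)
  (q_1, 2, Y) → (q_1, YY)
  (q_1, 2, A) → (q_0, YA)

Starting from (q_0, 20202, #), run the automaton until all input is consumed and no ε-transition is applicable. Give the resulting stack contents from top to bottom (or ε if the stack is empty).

Y#

(q_0, 20202, #) ⊢ (q_0, 0202, Y#) ⊢ (q_0, 202, #) ⊢ (q_0, 02, Y#) ⊢ (q_0, 2, #) ⊢ (q_0, ε, Y#)
All input consumed in state q_0 with stack Y#.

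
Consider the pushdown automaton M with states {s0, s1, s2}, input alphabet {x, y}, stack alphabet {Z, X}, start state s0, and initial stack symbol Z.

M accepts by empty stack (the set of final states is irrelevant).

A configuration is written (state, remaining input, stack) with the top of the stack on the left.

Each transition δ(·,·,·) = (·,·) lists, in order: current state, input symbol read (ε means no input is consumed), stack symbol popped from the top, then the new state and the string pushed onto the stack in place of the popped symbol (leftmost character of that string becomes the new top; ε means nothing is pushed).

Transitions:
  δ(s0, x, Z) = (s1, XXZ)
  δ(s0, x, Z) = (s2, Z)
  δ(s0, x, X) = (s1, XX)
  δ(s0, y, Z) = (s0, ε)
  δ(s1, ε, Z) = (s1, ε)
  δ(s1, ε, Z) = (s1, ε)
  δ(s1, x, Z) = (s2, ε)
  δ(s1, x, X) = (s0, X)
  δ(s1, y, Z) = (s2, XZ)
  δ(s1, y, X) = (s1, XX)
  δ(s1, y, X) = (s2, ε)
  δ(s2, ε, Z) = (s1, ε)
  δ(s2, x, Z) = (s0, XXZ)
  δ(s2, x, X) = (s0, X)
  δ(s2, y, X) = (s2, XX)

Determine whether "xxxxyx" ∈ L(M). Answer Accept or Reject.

No computation consumes all input and empties the stack.

Reject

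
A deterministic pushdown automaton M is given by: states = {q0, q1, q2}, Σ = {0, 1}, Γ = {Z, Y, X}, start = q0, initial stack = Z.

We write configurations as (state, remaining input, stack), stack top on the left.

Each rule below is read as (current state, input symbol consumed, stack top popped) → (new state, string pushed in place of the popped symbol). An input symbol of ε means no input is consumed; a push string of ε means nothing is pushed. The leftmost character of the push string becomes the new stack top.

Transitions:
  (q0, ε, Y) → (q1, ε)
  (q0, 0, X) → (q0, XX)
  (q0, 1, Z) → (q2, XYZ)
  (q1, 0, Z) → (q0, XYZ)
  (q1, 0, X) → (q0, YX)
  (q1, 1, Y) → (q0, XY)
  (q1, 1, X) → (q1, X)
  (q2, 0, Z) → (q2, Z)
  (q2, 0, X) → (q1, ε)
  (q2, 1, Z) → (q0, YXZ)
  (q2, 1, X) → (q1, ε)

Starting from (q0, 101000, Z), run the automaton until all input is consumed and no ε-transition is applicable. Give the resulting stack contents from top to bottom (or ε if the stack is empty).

(q0, 101000, Z)
  read 1, top Z: go to q2, push XYZ → (q2, 01000, XYZ)
  read 0, top X: go to q1, push ε → (q1, 1000, YZ)
  read 1, top Y: go to q0, push XY → (q0, 000, XYZ)
  read 0, top X: go to q0, push XX → (q0, 00, XXYZ)
  read 0, top X: go to q0, push XX → (q0, 0, XXXYZ)
  read 0, top X: go to q0, push XX → (q0, ε, XXXXYZ)
All input consumed in state q0 with stack XXXXYZ.

XXXXYZ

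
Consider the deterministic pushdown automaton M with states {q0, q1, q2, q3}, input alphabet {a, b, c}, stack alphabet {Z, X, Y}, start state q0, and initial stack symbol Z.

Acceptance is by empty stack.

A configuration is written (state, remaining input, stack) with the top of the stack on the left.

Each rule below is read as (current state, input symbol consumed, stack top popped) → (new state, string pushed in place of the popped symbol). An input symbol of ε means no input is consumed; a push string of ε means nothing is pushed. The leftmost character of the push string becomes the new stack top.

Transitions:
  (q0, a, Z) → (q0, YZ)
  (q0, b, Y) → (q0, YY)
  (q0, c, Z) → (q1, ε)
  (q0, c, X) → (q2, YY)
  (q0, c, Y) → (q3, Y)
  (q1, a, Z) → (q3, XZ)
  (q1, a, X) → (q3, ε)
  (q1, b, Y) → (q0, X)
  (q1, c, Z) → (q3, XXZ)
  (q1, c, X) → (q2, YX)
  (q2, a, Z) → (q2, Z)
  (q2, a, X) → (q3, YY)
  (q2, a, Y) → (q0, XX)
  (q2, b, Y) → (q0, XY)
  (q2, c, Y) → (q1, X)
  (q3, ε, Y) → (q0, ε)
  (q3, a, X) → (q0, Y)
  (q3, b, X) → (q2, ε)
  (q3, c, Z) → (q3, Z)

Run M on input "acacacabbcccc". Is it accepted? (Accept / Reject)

Accept

(q0, acacacabbcccc, Z)
  read a, top Z: go to q0, push YZ → (q0, cacacabbcccc, YZ)
  read c, top Y: go to q3, push Y → (q3, acacabbcccc, YZ)
  ε-move, top Y: go to q0, push ε → (q0, acacabbcccc, Z)
  read a, top Z: go to q0, push YZ → (q0, cacabbcccc, YZ)
  read c, top Y: go to q3, push Y → (q3, acabbcccc, YZ)
  ε-move, top Y: go to q0, push ε → (q0, acabbcccc, Z)
  read a, top Z: go to q0, push YZ → (q0, cabbcccc, YZ)
  read c, top Y: go to q3, push Y → (q3, abbcccc, YZ)
  ε-move, top Y: go to q0, push ε → (q0, abbcccc, Z)
  read a, top Z: go to q0, push YZ → (q0, bbcccc, YZ)
  read b, top Y: go to q0, push YY → (q0, bcccc, YYZ)
  read b, top Y: go to q0, push YY → (q0, cccc, YYYZ)
  read c, top Y: go to q3, push Y → (q3, ccc, YYYZ)
  ε-move, top Y: go to q0, push ε → (q0, ccc, YYZ)
  read c, top Y: go to q3, push Y → (q3, cc, YYZ)
  ε-move, top Y: go to q0, push ε → (q0, cc, YZ)
  read c, top Y: go to q3, push Y → (q3, c, YZ)
  ε-move, top Y: go to q0, push ε → (q0, c, Z)
  read c, top Z: go to q1, push ε → (q1, ε, ε)
All input consumed and the stack is empty.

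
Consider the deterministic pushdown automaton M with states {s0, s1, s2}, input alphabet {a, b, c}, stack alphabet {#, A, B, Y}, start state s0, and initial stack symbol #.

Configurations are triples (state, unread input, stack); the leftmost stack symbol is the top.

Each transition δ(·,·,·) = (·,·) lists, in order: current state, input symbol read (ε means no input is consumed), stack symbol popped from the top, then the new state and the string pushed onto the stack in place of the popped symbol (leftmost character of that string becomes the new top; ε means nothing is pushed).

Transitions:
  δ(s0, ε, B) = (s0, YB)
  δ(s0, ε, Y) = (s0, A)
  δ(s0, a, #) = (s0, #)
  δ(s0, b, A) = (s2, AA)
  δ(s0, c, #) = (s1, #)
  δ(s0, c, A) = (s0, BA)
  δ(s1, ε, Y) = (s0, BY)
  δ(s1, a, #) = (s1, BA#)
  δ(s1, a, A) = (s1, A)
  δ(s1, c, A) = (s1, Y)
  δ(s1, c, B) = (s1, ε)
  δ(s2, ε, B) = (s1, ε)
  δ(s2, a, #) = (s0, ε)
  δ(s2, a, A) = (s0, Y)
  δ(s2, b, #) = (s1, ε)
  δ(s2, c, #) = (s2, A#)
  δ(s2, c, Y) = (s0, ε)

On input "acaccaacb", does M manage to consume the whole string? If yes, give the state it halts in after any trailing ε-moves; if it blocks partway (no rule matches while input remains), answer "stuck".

(s0, acaccaacb, #) ⊢ (s0, caccaacb, #) ⊢ (s1, accaacb, #) ⊢ (s1, ccaacb, BA#) ⊢ (s1, caacb, A#) ⊢ (s1, aacb, Y#) ⊢ (s0, aacb, BY#) ⊢ (s0, aacb, YBY#) ⊢ (s0, aacb, ABY#)
No transition for (s0, a, top A); M blocks with input aacb remaining.

stuck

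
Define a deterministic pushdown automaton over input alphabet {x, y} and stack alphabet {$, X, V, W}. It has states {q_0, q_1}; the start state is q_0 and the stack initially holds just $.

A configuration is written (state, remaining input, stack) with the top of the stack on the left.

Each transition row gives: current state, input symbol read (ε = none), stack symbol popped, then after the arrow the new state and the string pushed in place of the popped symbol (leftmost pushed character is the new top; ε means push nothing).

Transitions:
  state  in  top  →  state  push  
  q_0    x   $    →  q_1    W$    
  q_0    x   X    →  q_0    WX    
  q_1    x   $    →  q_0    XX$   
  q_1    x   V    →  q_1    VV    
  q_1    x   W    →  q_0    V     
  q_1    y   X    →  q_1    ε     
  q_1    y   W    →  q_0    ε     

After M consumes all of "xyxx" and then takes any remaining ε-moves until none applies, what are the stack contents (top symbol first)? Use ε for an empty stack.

V$

(q_0, xyxx, $)
  read x, top $: go to q_1, push W$ → (q_1, yxx, W$)
  read y, top W: go to q_0, push ε → (q_0, xx, $)
  read x, top $: go to q_1, push W$ → (q_1, x, W$)
  read x, top W: go to q_0, push V → (q_0, ε, V$)
All input consumed in state q_0 with stack V$.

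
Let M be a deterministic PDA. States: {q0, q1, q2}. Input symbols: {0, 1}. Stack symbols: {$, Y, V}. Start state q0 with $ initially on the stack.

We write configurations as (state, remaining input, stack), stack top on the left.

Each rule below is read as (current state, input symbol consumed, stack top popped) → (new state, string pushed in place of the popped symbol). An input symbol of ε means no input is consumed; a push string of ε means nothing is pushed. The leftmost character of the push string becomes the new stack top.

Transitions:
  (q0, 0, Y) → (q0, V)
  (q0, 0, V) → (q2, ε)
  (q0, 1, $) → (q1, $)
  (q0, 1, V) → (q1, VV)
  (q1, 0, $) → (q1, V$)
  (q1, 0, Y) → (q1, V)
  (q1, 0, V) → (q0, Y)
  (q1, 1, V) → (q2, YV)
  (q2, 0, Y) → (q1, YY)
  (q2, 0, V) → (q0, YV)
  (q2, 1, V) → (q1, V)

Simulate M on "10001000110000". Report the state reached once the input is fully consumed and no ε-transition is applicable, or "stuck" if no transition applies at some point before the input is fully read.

(q0, 10001000110000, $)
  read 1, top $: go to q1, push $ → (q1, 0001000110000, $)
  read 0, top $: go to q1, push V$ → (q1, 001000110000, V$)
  read 0, top V: go to q0, push Y → (q0, 01000110000, Y$)
  read 0, top Y: go to q0, push V → (q0, 1000110000, V$)
  read 1, top V: go to q1, push VV → (q1, 000110000, VV$)
  read 0, top V: go to q0, push Y → (q0, 00110000, YV$)
  read 0, top Y: go to q0, push V → (q0, 0110000, VV$)
  read 0, top V: go to q2, push ε → (q2, 110000, V$)
  read 1, top V: go to q1, push V → (q1, 10000, V$)
  read 1, top V: go to q2, push YV → (q2, 0000, YV$)
  read 0, top Y: go to q1, push YY → (q1, 000, YYV$)
  read 0, top Y: go to q1, push V → (q1, 00, VYV$)
  read 0, top V: go to q0, push Y → (q0, 0, YYV$)
  read 0, top Y: go to q0, push V → (q0, ε, VYV$)
All input consumed; M is in state q0.

q0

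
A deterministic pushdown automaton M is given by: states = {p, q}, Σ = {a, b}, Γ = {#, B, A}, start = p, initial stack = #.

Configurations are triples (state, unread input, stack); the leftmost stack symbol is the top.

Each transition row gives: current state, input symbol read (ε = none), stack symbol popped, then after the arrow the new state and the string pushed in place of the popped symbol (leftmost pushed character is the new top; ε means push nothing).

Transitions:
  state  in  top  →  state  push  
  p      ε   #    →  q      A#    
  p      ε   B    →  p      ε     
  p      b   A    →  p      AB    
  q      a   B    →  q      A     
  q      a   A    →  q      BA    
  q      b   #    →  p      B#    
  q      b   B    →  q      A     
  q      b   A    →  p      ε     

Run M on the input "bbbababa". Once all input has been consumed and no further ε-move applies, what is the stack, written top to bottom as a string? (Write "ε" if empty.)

(p, bbbababa, #)
  ε-move, top #: go to q, push A# → (q, bbbababa, A#)
  read b, top A: go to p, push ε → (p, bbababa, #)
  ε-move, top #: go to q, push A# → (q, bbababa, A#)
  read b, top A: go to p, push ε → (p, bababa, #)
  ε-move, top #: go to q, push A# → (q, bababa, A#)
  read b, top A: go to p, push ε → (p, ababa, #)
  ε-move, top #: go to q, push A# → (q, ababa, A#)
  read a, top A: go to q, push BA → (q, baba, BA#)
  read b, top B: go to q, push A → (q, aba, AA#)
  read a, top A: go to q, push BA → (q, ba, BAA#)
  read b, top B: go to q, push A → (q, a, AAA#)
  read a, top A: go to q, push BA → (q, ε, BAAA#)
All input consumed in state q with stack BAAA#.

BAAA#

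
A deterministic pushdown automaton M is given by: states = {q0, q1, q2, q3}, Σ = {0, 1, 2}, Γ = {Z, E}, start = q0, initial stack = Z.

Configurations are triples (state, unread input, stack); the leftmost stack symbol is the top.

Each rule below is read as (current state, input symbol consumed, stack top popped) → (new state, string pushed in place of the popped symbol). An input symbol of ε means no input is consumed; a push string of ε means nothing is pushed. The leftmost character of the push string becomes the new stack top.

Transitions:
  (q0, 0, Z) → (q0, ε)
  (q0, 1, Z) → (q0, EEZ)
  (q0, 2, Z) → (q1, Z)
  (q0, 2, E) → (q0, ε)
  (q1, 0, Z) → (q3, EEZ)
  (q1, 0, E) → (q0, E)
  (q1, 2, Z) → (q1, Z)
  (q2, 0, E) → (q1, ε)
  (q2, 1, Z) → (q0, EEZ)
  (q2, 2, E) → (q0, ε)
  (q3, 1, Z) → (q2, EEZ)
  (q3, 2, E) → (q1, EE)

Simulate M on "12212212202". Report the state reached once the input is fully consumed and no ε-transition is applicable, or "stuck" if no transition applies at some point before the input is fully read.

(q0, 12212212202, Z)
  read 1, top Z: go to q0, push EEZ → (q0, 2212212202, EEZ)
  read 2, top E: go to q0, push ε → (q0, 212212202, EZ)
  read 2, top E: go to q0, push ε → (q0, 12212202, Z)
  read 1, top Z: go to q0, push EEZ → (q0, 2212202, EEZ)
  read 2, top E: go to q0, push ε → (q0, 212202, EZ)
  read 2, top E: go to q0, push ε → (q0, 12202, Z)
  read 1, top Z: go to q0, push EEZ → (q0, 2202, EEZ)
  read 2, top E: go to q0, push ε → (q0, 202, EZ)
  read 2, top E: go to q0, push ε → (q0, 02, Z)
  read 0, top Z: go to q0, push ε → (q0, 2, ε)
No transition for (q0, 2, top ε); M blocks with input 2 remaining.

stuck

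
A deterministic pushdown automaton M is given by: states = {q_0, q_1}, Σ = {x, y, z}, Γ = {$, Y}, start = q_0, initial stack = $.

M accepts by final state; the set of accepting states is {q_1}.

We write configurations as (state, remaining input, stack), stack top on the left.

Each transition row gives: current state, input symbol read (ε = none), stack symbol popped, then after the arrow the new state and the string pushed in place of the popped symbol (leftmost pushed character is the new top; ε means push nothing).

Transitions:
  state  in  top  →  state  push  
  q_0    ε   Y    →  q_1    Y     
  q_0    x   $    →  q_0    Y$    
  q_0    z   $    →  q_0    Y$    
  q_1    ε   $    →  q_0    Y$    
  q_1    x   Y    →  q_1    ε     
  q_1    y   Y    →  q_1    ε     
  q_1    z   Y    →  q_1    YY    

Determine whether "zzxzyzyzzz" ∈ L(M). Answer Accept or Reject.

(q_0, zzxzyzyzzz, $) ⊢ (q_0, zxzyzyzzz, Y$) ⊢ (q_1, zxzyzyzzz, Y$) ⊢ (q_1, xzyzyzzz, YY$) ⊢ (q_1, zyzyzzz, Y$) ⊢ (q_1, yzyzzz, YY$) ⊢ (q_1, zyzzz, Y$) ⊢ (q_1, yzzz, YY$) ⊢ (q_1, zzz, Y$) ⊢ (q_1, zz, YY$) ⊢ (q_1, z, YYY$) ⊢ (q_1, ε, YYYY$)
All input consumed; state q_1 ∈ F.

Accept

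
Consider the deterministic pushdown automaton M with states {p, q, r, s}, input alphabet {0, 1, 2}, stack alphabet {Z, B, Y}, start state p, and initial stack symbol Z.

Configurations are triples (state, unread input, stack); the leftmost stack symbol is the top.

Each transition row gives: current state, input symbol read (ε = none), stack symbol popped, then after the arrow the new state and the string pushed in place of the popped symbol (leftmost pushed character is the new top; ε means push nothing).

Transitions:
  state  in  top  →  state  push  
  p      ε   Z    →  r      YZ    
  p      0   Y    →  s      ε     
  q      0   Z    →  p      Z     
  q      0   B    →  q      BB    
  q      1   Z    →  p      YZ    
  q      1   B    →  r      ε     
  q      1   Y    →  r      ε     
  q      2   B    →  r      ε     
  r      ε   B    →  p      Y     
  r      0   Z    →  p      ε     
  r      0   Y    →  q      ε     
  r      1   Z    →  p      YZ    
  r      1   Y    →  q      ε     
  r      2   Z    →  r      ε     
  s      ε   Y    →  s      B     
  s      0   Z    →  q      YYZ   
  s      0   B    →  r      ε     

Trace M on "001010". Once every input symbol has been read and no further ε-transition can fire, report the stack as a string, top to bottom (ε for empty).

(p, 001010, Z)
  ε-move, top Z: go to r, push YZ → (r, 001010, YZ)
  read 0, top Y: go to q, push ε → (q, 01010, Z)
  read 0, top Z: go to p, push Z → (p, 1010, Z)
  ε-move, top Z: go to r, push YZ → (r, 1010, YZ)
  read 1, top Y: go to q, push ε → (q, 010, Z)
  read 0, top Z: go to p, push Z → (p, 10, Z)
  ε-move, top Z: go to r, push YZ → (r, 10, YZ)
  read 1, top Y: go to q, push ε → (q, 0, Z)
  read 0, top Z: go to p, push Z → (p, ε, Z)
  ε-move, top Z: go to r, push YZ → (r, ε, YZ)
All input consumed in state r with stack YZ.

YZ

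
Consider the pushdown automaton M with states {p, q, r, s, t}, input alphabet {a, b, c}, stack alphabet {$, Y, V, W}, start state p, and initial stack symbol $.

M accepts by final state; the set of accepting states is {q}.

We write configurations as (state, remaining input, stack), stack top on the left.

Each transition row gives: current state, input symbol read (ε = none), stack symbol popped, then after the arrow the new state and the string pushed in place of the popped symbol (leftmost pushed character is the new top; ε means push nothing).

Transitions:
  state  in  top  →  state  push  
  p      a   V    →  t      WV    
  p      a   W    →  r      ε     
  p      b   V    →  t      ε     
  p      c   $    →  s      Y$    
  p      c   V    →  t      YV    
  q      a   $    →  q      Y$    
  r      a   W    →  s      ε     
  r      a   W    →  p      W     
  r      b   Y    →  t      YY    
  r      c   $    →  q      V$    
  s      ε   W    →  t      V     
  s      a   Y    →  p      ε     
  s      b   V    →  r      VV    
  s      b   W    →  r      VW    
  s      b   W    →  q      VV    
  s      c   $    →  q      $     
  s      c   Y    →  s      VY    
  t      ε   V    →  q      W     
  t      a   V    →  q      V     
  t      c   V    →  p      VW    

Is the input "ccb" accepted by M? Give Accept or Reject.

Reject

No computation consumes all input and reaches a final state.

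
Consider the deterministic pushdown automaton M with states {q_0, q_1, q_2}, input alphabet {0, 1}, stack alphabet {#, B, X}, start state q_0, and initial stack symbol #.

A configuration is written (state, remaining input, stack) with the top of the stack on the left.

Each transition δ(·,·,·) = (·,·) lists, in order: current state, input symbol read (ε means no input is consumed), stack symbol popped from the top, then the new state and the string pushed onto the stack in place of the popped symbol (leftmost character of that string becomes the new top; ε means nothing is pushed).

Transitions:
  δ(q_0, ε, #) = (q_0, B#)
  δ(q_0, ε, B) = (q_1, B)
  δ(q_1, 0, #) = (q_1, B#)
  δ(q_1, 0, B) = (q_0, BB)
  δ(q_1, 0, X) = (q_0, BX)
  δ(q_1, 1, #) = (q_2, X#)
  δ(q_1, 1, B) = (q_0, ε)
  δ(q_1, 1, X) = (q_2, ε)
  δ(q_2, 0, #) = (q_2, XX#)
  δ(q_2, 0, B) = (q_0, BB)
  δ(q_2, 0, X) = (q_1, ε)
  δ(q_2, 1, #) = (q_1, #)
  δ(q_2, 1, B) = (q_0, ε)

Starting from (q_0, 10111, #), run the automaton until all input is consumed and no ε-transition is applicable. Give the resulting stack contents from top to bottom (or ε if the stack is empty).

B#

(q_0, 10111, #) ⊢ (q_0, 10111, B#) ⊢ (q_1, 10111, B#) ⊢ (q_0, 0111, #) ⊢ (q_0, 0111, B#) ⊢ (q_1, 0111, B#) ⊢ (q_0, 111, BB#) ⊢ (q_1, 111, BB#) ⊢ (q_0, 11, B#) ⊢ (q_1, 11, B#) ⊢ (q_0, 1, #) ⊢ (q_0, 1, B#) ⊢ (q_1, 1, B#) ⊢ (q_0, ε, #) ⊢ (q_0, ε, B#) ⊢ (q_1, ε, B#)
All input consumed in state q_1 with stack B#.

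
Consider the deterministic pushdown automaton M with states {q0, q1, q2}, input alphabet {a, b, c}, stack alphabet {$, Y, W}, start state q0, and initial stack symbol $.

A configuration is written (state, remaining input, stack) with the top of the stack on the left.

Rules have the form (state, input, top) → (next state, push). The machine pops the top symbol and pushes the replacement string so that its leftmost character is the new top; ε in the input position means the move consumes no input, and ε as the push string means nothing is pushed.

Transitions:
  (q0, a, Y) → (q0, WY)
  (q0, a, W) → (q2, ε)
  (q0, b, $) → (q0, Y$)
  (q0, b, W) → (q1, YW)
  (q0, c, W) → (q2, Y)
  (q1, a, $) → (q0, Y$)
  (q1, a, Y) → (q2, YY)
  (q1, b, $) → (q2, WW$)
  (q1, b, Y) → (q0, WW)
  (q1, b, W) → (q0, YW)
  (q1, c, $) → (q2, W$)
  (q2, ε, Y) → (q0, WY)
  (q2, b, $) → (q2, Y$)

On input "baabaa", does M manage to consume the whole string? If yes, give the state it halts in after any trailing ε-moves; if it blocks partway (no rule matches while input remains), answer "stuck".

(q0, baabaa, $) ⊢ (q0, aabaa, Y$) ⊢ (q0, abaa, WY$) ⊢ (q2, baa, Y$) ⊢ (q0, baa, WY$) ⊢ (q1, aa, YWY$) ⊢ (q2, a, YYWY$) ⊢ (q0, a, WYYWY$) ⊢ (q2, ε, YYWY$) ⊢ (q0, ε, WYYWY$)
All input consumed; M is in state q0.

q0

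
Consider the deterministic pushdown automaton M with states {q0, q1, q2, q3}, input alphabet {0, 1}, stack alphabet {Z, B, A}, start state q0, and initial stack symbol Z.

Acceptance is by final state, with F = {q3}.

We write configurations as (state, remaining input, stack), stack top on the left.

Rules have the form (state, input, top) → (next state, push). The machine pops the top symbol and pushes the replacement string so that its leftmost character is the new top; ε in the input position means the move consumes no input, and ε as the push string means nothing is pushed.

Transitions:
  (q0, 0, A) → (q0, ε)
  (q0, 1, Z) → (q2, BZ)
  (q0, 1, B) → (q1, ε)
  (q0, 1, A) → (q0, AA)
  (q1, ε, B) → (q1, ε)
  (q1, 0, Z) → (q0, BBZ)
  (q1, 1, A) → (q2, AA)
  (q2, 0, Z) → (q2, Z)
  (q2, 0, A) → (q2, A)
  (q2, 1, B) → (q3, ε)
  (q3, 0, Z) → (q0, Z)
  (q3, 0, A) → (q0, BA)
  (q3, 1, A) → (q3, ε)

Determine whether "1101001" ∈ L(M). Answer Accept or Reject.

(q0, 1101001, Z) ⊢ (q2, 101001, BZ) ⊢ (q3, 01001, Z) ⊢ (q0, 1001, Z) ⊢ (q2, 001, BZ)
No transition applies at (q2, 001, BZ); input not fully consumed.

Reject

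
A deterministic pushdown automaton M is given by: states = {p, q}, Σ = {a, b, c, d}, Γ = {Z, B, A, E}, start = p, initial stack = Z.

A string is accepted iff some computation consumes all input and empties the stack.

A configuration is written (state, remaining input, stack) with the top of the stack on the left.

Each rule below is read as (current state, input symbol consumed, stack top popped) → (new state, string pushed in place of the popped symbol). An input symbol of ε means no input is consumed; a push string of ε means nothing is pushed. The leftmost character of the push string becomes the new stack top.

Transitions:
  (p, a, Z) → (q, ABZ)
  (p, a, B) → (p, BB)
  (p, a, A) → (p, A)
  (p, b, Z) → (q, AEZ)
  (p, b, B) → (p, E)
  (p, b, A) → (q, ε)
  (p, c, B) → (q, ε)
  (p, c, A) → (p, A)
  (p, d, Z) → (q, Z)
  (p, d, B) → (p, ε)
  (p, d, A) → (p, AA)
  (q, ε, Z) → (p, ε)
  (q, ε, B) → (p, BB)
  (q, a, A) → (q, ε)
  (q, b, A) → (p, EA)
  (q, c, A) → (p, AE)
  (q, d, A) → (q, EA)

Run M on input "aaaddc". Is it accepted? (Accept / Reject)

(p, aaaddc, Z)
  read a, top Z: go to q, push ABZ → (q, aaddc, ABZ)
  read a, top A: go to q, push ε → (q, addc, BZ)
  ε-move, top B: go to p, push BB → (p, addc, BBZ)
  read a, top B: go to p, push BB → (p, ddc, BBBZ)
  read d, top B: go to p, push ε → (p, dc, BBZ)
  read d, top B: go to p, push ε → (p, c, BZ)
  read c, top B: go to q, push ε → (q, ε, Z)
  ε-move, top Z: go to p, push ε → (p, ε, ε)
All input consumed and the stack is empty.

Accept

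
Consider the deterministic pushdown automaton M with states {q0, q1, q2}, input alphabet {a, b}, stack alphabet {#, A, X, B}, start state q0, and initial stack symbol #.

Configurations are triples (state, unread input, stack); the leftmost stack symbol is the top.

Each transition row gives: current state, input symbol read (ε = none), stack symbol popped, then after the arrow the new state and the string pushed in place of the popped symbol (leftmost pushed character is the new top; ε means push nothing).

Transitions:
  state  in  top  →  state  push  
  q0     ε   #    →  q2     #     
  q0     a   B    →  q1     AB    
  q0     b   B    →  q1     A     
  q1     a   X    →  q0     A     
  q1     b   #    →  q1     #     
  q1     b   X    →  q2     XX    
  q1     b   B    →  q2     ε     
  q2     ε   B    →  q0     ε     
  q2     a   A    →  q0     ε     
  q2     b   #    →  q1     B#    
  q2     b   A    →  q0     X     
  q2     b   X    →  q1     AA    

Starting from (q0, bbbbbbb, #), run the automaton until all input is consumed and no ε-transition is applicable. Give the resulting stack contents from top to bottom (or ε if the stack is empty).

(q0, bbbbbbb, #)
  ε-move, top #: go to q2, push # → (q2, bbbbbbb, #)
  read b, top #: go to q1, push B# → (q1, bbbbbb, B#)
  read b, top B: go to q2, push ε → (q2, bbbbb, #)
  read b, top #: go to q1, push B# → (q1, bbbb, B#)
  read b, top B: go to q2, push ε → (q2, bbb, #)
  read b, top #: go to q1, push B# → (q1, bb, B#)
  read b, top B: go to q2, push ε → (q2, b, #)
  read b, top #: go to q1, push B# → (q1, ε, B#)
All input consumed in state q1 with stack B#.

B#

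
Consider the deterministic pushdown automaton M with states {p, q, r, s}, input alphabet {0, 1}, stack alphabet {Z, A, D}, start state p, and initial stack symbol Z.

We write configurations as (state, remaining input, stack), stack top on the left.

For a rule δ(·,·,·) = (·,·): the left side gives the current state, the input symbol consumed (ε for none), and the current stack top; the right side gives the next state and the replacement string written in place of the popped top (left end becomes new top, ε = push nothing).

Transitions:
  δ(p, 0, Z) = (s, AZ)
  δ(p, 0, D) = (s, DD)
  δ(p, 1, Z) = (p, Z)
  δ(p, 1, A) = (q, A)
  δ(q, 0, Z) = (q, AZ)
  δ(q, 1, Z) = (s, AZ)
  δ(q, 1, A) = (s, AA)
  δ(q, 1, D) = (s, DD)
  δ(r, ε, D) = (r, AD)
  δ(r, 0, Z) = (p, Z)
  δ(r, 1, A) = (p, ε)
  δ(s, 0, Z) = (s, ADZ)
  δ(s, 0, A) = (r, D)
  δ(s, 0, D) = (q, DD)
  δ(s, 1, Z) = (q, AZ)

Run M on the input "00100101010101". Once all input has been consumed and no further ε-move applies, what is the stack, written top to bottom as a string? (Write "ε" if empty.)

DDDDDDDDDDDDZ

(p, 00100101010101, Z) ⊢ (s, 0100101010101, AZ) ⊢ (r, 100101010101, DZ) ⊢ (r, 100101010101, ADZ) ⊢ (p, 00101010101, DZ) ⊢ (s, 0101010101, DDZ) ⊢ (q, 101010101, DDDZ) ⊢ (s, 01010101, DDDDZ) ⊢ (q, 1010101, DDDDDZ) ⊢ (s, 010101, DDDDDDZ) ⊢ (q, 10101, DDDDDDDZ) ⊢ (s, 0101, DDDDDDDDZ) ⊢ (q, 101, DDDDDDDDDZ) ⊢ (s, 01, DDDDDDDDDDZ) ⊢ (q, 1, DDDDDDDDDDDZ) ⊢ (s, ε, DDDDDDDDDDDDZ)
All input consumed in state s with stack DDDDDDDDDDDDZ.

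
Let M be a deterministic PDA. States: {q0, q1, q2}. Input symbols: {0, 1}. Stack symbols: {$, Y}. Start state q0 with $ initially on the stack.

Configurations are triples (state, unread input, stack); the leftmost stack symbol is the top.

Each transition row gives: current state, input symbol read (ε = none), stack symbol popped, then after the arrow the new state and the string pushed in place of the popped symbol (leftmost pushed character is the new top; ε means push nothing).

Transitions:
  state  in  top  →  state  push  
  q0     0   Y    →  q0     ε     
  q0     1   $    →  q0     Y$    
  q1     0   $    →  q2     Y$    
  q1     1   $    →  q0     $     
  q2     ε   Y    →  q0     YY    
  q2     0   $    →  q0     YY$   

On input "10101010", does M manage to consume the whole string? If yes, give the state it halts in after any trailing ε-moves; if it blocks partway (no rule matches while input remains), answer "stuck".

q0

(q0, 10101010, $)
  read 1, top $: go to q0, push Y$ → (q0, 0101010, Y$)
  read 0, top Y: go to q0, push ε → (q0, 101010, $)
  read 1, top $: go to q0, push Y$ → (q0, 01010, Y$)
  read 0, top Y: go to q0, push ε → (q0, 1010, $)
  read 1, top $: go to q0, push Y$ → (q0, 010, Y$)
  read 0, top Y: go to q0, push ε → (q0, 10, $)
  read 1, top $: go to q0, push Y$ → (q0, 0, Y$)
  read 0, top Y: go to q0, push ε → (q0, ε, $)
All input consumed; M is in state q0.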